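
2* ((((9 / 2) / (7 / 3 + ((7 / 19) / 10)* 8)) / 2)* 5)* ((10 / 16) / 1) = 64125 / 11984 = 5.35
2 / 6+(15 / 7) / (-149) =998 / 3129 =0.32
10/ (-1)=-10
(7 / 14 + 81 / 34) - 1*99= -1634 / 17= -96.12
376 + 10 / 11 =4146 / 11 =376.91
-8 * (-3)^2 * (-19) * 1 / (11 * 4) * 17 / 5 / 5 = 5814 / 275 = 21.14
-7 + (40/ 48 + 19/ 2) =10/ 3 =3.33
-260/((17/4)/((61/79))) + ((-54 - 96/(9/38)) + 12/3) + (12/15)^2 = -50556986/100725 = -501.93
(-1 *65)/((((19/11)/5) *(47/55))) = -196625/893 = -220.18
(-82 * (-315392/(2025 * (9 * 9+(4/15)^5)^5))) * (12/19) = 38699220775630078125000000000000000/16730014671682687931433126360889453087981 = 0.00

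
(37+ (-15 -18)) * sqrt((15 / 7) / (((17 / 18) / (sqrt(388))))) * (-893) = -23879.64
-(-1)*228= 228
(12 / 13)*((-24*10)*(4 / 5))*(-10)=23040 / 13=1772.31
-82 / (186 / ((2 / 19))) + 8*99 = 1399382 / 1767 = 791.95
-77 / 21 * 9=-33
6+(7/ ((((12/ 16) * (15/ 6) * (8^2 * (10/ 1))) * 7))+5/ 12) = 2567/ 400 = 6.42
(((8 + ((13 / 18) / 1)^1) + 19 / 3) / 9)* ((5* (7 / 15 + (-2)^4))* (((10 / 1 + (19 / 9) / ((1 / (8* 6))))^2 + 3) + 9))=3737226584 / 2187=1708837.03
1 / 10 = 0.10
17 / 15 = 1.13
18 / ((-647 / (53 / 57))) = -318 / 12293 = -0.03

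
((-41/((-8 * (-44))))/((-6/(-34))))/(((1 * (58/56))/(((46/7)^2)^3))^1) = -825448117064/16084299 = -51320.12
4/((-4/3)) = -3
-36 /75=-12 /25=-0.48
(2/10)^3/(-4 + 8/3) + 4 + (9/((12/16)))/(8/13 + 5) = 223781/36500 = 6.13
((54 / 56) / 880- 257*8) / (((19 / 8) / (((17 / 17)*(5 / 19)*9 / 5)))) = -455938317 / 1111880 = -410.06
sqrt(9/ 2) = 3*sqrt(2)/ 2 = 2.12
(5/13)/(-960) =-1/2496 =-0.00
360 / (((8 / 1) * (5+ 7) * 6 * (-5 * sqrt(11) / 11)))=-sqrt(11) / 8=-0.41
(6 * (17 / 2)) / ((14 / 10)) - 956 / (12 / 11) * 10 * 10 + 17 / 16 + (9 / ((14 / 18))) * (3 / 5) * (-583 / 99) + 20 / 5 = -147222983 / 1680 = -87632.73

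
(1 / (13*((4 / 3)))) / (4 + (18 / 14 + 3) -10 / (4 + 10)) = 21 / 2756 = 0.01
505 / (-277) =-505 / 277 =-1.82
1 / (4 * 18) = 0.01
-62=-62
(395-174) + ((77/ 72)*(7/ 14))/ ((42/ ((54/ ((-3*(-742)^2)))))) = 5840382901/ 26427072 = 221.00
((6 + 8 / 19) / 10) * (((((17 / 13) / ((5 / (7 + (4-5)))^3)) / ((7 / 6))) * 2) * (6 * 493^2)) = 3919754275776 / 1080625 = 3627302.97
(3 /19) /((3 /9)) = 9 /19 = 0.47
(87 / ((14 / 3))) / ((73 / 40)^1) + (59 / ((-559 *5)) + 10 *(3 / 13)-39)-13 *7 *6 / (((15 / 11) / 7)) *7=-28059441456 / 1428245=-19646.10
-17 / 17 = -1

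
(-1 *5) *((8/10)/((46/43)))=-86/23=-3.74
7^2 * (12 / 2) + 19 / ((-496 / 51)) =144855 / 496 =292.05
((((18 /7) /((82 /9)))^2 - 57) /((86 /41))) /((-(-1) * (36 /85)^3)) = -119971161125 /335872656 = -357.19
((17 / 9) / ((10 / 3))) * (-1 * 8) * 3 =-68 / 5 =-13.60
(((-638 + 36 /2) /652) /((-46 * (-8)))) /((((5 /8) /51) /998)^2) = -321235194096 /18745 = -17137113.58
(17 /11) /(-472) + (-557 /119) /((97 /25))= -72494831 /59931256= -1.21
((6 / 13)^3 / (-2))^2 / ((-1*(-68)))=2916 / 82055753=0.00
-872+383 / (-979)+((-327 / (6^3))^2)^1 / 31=-137240994485 / 157329216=-872.32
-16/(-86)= 8/43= 0.19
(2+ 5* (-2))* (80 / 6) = -320 / 3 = -106.67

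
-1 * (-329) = 329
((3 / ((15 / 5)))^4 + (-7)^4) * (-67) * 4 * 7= -4506152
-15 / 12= -5 / 4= -1.25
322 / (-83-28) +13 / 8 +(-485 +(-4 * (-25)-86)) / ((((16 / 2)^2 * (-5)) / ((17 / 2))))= 798137 / 71040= 11.24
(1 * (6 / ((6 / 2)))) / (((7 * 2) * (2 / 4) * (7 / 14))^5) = 64 / 16807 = 0.00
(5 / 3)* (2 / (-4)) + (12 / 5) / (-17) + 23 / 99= -12491 / 16830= -0.74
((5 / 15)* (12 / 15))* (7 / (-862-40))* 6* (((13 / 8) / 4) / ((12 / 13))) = -1183 / 216480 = -0.01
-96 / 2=-48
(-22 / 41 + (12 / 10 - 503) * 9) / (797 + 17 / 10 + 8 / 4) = -1851862 / 328287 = -5.64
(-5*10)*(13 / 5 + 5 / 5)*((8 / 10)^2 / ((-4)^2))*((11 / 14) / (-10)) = 99 / 175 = 0.57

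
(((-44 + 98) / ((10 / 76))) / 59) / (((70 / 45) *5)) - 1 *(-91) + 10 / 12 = 5744479 / 61950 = 92.73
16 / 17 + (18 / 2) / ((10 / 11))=1843 / 170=10.84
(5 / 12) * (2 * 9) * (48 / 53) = 360 / 53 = 6.79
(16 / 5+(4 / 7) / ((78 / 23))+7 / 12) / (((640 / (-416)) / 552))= -496271 / 350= -1417.92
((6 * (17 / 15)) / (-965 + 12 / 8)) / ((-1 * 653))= 68 / 6291655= 0.00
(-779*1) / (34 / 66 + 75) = -25707 / 2492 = -10.32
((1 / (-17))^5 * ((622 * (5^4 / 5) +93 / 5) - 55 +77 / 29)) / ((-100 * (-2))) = -11268857 / 41175853000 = -0.00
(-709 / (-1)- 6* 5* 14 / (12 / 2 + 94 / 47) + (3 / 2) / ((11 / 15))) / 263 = 7244 / 2893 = 2.50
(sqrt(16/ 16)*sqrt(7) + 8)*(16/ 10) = 8*sqrt(7)/ 5 + 64/ 5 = 17.03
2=2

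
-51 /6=-17 /2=-8.50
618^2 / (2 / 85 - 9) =-42547.23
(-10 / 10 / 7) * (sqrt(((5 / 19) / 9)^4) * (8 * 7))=-200 / 29241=-0.01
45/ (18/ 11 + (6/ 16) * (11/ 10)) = 13200/ 601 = 21.96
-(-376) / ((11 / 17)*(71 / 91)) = 581672 / 781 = 744.78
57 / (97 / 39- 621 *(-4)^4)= -2223 / 6199967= -0.00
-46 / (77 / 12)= -552 / 77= -7.17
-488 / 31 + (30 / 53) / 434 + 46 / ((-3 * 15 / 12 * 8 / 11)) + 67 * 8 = 86842792 / 172515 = 503.39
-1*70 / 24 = -2.92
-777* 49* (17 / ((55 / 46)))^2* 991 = -23073010272732 / 3025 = -7627441412.47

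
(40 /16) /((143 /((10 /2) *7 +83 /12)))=2515 /3432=0.73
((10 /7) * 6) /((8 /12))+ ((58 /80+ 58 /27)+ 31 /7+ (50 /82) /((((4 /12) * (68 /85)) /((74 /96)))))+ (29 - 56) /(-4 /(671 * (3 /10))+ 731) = 11407319685737 /521251053120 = 21.88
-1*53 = -53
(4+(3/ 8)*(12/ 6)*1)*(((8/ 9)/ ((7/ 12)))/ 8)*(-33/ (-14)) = 209/ 98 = 2.13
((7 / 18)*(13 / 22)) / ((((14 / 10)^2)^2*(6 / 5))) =40625 / 814968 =0.05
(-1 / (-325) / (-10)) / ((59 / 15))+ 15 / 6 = 47936 / 19175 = 2.50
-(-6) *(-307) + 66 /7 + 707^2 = 3486115 /7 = 498016.43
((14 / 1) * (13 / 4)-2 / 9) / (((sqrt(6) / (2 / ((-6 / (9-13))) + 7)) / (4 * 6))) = 40750 * sqrt(6) / 27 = 3696.92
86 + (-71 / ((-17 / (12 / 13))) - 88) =410 / 221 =1.86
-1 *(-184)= 184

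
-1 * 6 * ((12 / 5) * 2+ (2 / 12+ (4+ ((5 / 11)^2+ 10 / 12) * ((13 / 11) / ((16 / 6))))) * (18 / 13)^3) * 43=-64444608819 / 14621035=-4407.66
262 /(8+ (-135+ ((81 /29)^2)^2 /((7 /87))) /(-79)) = 1766812327 /902189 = 1958.36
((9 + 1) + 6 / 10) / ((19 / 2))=106 / 95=1.12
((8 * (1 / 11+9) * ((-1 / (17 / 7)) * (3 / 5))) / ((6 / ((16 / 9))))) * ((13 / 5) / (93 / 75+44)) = -44800 / 146421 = -0.31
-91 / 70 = -13 / 10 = -1.30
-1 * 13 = -13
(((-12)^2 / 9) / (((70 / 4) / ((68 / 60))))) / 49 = 0.02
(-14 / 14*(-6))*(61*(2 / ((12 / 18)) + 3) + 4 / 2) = 2208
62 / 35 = 1.77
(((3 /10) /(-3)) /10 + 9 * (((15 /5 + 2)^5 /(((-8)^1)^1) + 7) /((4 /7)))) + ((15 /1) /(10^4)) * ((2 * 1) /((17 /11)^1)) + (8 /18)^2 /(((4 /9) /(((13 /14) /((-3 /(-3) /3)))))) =-6040.86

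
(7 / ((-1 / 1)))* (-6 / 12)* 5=35 / 2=17.50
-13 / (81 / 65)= -845 / 81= -10.43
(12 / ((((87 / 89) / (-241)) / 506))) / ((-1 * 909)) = 43412776 / 26361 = 1646.86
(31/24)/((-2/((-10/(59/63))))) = 3255/472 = 6.90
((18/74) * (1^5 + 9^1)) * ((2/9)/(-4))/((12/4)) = -5/111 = -0.05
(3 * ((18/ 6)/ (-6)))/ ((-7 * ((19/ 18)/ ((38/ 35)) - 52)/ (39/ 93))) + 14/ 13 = 5571680/ 5182177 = 1.08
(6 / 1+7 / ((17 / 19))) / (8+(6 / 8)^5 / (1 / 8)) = 30080 / 21539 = 1.40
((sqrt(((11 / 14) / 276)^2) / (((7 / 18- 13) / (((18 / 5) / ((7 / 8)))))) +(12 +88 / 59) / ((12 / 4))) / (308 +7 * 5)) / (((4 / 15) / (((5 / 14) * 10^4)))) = 6362432150000 / 36240480311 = 175.56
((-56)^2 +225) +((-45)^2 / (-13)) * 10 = 23443 / 13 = 1803.31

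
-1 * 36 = -36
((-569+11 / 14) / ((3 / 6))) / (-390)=1591 / 546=2.91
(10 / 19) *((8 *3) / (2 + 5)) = 240 / 133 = 1.80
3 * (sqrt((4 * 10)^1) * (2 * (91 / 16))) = 273 * sqrt(10) / 4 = 215.83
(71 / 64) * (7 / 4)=497 / 256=1.94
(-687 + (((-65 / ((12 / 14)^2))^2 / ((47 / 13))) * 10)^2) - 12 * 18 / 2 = 434774158677381505 / 927567936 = 468724868.34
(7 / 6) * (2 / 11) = 7 / 33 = 0.21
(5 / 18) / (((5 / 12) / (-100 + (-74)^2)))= 3584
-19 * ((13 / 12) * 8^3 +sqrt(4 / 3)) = -31616 / 3 - 38 * sqrt(3) / 3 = -10560.61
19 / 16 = 1.19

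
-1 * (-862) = 862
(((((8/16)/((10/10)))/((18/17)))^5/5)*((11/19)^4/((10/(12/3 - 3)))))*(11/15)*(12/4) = 228669389707/1970003130624000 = 0.00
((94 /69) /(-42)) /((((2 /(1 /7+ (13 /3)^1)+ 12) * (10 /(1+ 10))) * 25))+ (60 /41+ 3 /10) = 7660274308 /4344283125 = 1.76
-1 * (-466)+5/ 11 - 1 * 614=-1623/ 11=-147.55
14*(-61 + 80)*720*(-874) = -167388480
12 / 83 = 0.14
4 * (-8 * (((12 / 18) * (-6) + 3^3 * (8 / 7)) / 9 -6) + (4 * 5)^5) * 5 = 4032030400 / 63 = 64000482.54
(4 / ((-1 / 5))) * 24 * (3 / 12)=-120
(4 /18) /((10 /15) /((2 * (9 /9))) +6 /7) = 14 /75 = 0.19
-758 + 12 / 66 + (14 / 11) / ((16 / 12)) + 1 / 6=-24971 / 33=-756.70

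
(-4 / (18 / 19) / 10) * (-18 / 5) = 38 / 25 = 1.52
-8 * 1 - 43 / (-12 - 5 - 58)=-557 / 75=-7.43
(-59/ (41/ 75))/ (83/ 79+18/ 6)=-69915/ 2624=-26.64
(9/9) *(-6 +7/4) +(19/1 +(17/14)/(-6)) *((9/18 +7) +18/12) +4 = 2365/14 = 168.93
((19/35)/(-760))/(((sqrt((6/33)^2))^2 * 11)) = -0.00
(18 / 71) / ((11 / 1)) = 18 / 781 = 0.02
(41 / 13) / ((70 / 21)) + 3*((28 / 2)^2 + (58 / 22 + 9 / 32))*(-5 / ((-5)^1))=13675353 / 22880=597.70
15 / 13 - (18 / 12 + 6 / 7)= -219 / 182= -1.20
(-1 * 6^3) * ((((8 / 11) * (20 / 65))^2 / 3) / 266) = -36864 / 2719717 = -0.01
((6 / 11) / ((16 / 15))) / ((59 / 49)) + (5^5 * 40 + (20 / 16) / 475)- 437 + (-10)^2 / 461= 28323734839673 / 227383640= 124563.64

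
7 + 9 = 16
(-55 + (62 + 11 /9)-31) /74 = -205 /666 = -0.31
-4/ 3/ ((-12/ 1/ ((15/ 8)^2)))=25/ 64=0.39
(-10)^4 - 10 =9990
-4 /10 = -2 /5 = -0.40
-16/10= -8/5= -1.60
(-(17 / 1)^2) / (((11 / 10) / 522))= -1508580 / 11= -137143.64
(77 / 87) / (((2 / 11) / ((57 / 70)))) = 2299 / 580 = 3.96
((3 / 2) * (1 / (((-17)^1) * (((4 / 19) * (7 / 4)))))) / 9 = -0.03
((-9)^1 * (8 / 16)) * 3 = -27 / 2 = -13.50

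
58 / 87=2 / 3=0.67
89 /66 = 1.35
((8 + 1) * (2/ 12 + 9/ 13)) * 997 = 200397/ 26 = 7707.58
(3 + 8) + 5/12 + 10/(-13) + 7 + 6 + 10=5249/156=33.65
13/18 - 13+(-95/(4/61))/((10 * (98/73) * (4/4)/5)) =-3893947/7056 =-551.86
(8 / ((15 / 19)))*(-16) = -2432 / 15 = -162.13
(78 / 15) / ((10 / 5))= 13 / 5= 2.60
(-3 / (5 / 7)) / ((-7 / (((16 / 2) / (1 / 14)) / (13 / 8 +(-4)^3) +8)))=9288 / 2495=3.72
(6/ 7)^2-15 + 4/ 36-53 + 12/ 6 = -28733/ 441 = -65.15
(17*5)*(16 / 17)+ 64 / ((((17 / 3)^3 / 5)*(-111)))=14539600 / 181781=79.98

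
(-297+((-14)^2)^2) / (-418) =-38119 / 418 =-91.19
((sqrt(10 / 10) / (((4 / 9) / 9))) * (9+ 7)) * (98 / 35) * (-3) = -13608 / 5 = -2721.60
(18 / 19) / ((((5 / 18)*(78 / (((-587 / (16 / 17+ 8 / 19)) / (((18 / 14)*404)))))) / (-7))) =0.25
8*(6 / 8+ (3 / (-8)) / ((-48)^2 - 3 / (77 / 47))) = 6.00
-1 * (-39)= 39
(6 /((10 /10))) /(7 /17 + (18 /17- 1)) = 12.75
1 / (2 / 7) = 7 / 2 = 3.50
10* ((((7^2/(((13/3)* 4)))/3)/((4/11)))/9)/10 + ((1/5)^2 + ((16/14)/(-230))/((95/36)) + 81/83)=3094048063/2376475920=1.30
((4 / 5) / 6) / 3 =2 / 45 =0.04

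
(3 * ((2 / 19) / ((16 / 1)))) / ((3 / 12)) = 0.08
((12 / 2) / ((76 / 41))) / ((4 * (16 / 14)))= 861 / 1216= 0.71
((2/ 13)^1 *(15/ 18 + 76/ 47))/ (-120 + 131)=691/ 20163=0.03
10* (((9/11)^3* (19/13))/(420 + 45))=9234/536393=0.02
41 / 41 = 1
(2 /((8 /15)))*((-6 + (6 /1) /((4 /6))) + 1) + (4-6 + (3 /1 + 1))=17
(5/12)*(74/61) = 185/366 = 0.51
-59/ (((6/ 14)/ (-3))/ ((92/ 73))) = 520.49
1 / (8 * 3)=1 / 24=0.04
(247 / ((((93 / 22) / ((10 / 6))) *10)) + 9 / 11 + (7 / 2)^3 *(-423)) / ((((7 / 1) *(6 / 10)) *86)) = -2225094785 / 44340912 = -50.18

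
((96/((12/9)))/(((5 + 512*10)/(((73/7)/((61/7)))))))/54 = 292/937875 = 0.00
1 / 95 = 0.01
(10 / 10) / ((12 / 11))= 11 / 12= 0.92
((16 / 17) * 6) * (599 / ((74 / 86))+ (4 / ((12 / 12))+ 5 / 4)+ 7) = 4000.29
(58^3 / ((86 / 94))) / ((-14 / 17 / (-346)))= 26969746424 / 301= 89600486.46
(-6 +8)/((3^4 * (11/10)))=20/891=0.02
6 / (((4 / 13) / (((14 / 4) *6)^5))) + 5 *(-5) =159279889 / 2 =79639944.50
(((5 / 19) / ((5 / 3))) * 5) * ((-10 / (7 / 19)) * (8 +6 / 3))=-1500 / 7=-214.29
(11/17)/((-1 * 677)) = -11/11509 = -0.00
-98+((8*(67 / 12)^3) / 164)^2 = -32517875879 / 1254859776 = -25.91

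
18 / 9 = 2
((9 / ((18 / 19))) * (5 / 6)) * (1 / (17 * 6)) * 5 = 475 / 1224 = 0.39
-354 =-354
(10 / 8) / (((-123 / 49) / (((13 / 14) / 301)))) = -65 / 42312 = -0.00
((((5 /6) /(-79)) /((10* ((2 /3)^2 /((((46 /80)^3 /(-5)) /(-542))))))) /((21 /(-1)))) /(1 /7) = 12167 /219228160000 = 0.00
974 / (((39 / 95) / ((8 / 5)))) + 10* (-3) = 146878 / 39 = 3766.10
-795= -795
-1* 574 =-574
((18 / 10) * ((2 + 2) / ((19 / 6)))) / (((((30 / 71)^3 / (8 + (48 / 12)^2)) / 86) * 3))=246242768 / 11875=20736.23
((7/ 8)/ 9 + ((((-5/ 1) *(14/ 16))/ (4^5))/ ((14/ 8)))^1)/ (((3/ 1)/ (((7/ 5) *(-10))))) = -12229/ 27648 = -0.44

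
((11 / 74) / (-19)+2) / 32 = 2801 / 44992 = 0.06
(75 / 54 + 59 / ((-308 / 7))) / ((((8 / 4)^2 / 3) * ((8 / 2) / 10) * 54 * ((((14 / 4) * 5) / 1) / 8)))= 19 / 24948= 0.00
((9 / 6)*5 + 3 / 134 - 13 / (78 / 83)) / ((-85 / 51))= 2537 / 670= 3.79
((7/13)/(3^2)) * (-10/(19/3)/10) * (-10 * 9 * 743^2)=115930290/247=469353.40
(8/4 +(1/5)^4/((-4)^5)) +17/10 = 2367999/640000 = 3.70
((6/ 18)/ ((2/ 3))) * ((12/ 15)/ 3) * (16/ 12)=8/ 45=0.18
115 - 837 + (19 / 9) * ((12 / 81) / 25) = -4386074 / 6075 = -721.99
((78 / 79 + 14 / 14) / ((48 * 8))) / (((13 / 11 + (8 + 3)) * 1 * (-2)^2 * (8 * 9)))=1727 / 1170726912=0.00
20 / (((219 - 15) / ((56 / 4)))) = 70 / 51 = 1.37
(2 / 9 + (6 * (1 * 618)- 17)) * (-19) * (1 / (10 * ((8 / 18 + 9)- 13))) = 631199 / 320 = 1972.50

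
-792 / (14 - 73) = 792 / 59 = 13.42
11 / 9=1.22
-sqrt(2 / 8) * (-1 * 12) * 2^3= 48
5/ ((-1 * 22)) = -0.23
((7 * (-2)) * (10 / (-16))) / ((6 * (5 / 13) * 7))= 13 / 24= 0.54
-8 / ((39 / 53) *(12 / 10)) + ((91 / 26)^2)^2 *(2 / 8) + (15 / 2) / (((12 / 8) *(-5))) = 205589 / 7488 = 27.46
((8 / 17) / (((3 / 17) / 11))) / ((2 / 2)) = 88 / 3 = 29.33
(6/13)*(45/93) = 90/403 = 0.22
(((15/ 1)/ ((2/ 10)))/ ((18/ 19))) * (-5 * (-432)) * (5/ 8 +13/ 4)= 662625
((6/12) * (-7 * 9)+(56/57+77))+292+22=41095/114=360.48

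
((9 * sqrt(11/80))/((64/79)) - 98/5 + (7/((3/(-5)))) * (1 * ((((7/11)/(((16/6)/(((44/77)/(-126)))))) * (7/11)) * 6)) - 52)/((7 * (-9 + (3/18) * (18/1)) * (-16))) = -259733/2439360 + 237 * sqrt(55)/286720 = -0.10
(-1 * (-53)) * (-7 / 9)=-371 / 9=-41.22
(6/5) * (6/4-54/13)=-207/65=-3.18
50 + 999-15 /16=16769 /16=1048.06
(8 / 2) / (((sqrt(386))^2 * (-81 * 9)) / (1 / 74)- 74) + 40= 416464598 / 10411615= 40.00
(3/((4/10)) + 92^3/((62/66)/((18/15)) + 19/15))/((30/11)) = 1130677295/8116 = 139314.60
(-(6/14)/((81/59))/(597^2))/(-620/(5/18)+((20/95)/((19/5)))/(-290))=617671/1574018721819810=0.00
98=98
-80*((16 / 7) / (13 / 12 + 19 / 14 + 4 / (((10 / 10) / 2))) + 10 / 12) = -221480 / 2631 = -84.18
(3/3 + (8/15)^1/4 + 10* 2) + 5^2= 692/15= 46.13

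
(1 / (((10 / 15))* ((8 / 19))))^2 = 3249 / 256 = 12.69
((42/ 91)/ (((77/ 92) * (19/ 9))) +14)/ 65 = 271234/ 1236235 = 0.22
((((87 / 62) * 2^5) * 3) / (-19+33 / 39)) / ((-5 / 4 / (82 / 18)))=247312 / 9145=27.04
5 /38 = 0.13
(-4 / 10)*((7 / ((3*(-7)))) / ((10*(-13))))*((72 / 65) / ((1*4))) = -6 / 21125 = -0.00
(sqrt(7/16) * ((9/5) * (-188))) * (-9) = 3807 * sqrt(7)/5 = 2014.48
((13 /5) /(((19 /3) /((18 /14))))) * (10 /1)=702 /133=5.28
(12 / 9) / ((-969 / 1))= -4 / 2907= -0.00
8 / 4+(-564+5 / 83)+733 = 14198 / 83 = 171.06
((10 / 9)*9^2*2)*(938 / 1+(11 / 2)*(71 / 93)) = 5257470 / 31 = 169595.81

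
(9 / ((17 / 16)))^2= 20736 / 289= 71.75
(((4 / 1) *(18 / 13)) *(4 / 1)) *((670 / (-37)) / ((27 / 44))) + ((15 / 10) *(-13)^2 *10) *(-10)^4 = 36579106640 / 1443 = 25349346.25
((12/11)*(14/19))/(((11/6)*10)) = 504/11495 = 0.04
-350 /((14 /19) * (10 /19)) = -1805 /2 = -902.50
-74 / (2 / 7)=-259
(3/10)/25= 3/250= 0.01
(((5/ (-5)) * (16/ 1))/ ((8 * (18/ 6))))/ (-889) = 2/ 2667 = 0.00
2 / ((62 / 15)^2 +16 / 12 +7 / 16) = 7200 / 67879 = 0.11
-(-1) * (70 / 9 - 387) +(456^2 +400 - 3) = 1871584 / 9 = 207953.78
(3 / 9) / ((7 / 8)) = 8 / 21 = 0.38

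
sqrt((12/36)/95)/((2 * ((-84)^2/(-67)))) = -67 * sqrt(285)/4021920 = -0.00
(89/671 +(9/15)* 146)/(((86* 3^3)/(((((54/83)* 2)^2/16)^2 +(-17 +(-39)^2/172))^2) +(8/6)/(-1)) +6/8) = 15616431621385365013481694036/6125156306401152278690844995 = 2.55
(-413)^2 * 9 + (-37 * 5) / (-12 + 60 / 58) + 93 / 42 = 1535140.09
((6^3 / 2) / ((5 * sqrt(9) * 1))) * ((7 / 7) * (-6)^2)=1296 / 5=259.20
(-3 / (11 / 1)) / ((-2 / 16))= 24 / 11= 2.18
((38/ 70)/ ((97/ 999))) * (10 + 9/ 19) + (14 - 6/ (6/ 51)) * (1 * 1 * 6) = -554889/ 3395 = -163.44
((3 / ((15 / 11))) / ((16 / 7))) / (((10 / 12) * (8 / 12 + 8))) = 0.13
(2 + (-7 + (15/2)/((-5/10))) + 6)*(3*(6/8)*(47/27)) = -329/6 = -54.83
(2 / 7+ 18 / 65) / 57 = 256 / 25935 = 0.01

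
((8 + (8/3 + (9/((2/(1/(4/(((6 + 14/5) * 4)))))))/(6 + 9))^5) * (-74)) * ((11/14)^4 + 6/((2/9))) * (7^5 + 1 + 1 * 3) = -818292858588243034445681/5697685546875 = -143618466104.55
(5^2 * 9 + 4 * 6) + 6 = 255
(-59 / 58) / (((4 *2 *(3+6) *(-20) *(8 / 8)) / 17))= 1003 / 83520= 0.01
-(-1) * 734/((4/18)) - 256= 3047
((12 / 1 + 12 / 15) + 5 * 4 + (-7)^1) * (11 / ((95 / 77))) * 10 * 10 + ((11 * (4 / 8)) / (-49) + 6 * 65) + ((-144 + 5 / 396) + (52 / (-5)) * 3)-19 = 42763535209 / 1843380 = 23198.44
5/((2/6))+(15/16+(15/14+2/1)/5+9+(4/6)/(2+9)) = 473317/18480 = 25.61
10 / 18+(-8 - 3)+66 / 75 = -9.56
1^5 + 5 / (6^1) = 11 / 6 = 1.83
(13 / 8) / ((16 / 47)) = 611 / 128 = 4.77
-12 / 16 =-3 / 4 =-0.75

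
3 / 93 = 1 / 31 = 0.03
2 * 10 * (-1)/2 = -10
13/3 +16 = 61/3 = 20.33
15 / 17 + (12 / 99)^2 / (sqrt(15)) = 16*sqrt(15) / 16335 + 15 / 17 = 0.89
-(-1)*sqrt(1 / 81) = 1 / 9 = 0.11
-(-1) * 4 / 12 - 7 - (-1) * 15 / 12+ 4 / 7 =-407 / 84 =-4.85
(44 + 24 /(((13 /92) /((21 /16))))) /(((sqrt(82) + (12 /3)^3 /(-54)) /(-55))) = -69564825 * sqrt(82) /381901 - 82447200 /381901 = -1865.36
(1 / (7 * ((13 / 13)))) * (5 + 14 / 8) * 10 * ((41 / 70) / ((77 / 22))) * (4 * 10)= 22140 / 343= 64.55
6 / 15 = 2 / 5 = 0.40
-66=-66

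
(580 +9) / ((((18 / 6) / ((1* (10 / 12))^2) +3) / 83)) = 1222175 / 183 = 6678.55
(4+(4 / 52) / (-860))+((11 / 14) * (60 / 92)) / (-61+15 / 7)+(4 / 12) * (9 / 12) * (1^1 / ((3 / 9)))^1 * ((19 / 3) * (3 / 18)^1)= 380029043 / 79456260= 4.78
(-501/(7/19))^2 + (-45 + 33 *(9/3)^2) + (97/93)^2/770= 86218490571373/46618110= 1849463.45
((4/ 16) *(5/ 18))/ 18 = 5/ 1296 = 0.00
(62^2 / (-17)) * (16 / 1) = -61504 / 17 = -3617.88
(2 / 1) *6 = 12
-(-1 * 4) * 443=1772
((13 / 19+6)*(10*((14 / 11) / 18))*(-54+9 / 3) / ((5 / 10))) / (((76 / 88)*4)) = -151130 / 1083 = -139.55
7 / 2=3.50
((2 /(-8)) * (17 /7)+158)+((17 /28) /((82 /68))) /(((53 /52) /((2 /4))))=9591439 /60844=157.64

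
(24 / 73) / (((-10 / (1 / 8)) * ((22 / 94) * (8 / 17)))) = -2397 / 64240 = -0.04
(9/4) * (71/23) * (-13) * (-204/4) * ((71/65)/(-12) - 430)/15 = -1214740491/9200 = -132037.01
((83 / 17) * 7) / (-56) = -0.61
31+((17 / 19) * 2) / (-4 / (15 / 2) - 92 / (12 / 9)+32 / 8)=578477 / 18677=30.97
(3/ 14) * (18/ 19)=27/ 133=0.20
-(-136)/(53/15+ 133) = 255/256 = 1.00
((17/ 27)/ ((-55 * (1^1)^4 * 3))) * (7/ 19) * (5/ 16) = -119/ 270864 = -0.00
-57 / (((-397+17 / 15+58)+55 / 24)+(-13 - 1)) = 760 / 4661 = 0.16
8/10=4/5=0.80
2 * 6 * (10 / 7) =120 / 7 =17.14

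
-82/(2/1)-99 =-140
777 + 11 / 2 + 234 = 2033 / 2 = 1016.50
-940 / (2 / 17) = -7990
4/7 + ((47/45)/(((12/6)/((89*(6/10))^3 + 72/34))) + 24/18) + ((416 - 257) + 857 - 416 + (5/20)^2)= 286041167549/3570000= 80123.58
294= 294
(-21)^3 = -9261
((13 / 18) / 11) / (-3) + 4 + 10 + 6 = 11867 / 594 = 19.98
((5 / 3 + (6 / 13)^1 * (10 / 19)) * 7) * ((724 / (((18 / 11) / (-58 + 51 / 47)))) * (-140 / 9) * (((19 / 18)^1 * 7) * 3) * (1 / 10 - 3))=-149924842009250 / 445419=-336592830.59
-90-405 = -495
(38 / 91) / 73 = 0.01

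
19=19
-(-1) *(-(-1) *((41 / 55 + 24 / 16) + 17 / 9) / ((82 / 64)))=65488 / 20295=3.23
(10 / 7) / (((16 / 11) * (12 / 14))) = 55 / 48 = 1.15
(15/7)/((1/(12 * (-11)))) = -1980/7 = -282.86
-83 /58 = -1.43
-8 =-8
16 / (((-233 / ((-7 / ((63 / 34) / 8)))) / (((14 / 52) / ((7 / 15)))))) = 10880 / 9087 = 1.20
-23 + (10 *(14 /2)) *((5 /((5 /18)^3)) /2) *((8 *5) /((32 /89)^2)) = 40420495 /16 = 2526280.94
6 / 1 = 6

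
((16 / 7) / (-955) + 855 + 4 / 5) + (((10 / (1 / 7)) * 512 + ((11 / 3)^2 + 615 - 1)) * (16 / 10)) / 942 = 26006599709 / 28337715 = 917.74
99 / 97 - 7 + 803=77311 / 97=797.02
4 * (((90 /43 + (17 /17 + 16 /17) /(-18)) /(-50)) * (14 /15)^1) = -121898 /822375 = -0.15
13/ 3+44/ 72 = 89/ 18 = 4.94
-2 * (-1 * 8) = 16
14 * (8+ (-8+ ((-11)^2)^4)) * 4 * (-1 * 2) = -24008194672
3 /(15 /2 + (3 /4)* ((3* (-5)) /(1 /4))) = -2 /25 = -0.08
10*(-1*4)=-40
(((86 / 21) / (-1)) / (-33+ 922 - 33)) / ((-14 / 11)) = 473 / 125832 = 0.00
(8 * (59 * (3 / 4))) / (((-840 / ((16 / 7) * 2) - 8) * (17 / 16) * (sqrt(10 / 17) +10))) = -384 / 2197 +192 * sqrt(170) / 186745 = -0.16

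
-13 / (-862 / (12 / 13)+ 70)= 78 / 5183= 0.02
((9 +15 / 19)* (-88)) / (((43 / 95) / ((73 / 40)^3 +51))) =-3737036391 / 34400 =-108634.78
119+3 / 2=241 / 2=120.50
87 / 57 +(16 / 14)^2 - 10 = -6673 / 931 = -7.17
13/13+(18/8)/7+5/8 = 1.95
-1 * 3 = -3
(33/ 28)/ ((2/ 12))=99/ 14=7.07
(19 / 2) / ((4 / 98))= 232.75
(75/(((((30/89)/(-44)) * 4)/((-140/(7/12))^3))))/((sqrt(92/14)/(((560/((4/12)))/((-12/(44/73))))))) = -104209459200000 * sqrt(322)/1679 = -1113741446835.46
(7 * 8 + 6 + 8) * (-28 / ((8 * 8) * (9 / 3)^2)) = -245 / 72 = -3.40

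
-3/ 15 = -1/ 5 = -0.20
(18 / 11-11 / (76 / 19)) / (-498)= 49 / 21912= 0.00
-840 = -840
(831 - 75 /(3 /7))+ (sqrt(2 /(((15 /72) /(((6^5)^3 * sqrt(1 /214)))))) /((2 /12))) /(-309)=-6718464 * 107^(3 /4) * 2^(1 /4) * sqrt(5) /55105+ 656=-10129.97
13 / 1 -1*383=-370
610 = 610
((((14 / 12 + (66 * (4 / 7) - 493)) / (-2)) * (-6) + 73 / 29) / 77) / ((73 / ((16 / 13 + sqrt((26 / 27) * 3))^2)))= -1848966155 / 1735556823 - 8833520 * sqrt(26) / 44501457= -2.08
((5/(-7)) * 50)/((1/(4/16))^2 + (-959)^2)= -250/6437879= -0.00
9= 9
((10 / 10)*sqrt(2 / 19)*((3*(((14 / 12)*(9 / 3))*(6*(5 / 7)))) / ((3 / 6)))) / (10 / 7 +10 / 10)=630*sqrt(38) / 323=12.02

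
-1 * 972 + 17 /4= -3871 /4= -967.75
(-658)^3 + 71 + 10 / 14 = -1994231682 / 7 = -284890240.29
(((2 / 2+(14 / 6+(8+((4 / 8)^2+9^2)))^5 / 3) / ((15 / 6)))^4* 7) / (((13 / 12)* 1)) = 3519004389119678412633243000000000000.00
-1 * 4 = -4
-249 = -249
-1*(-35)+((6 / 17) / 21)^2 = 495639 / 14161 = 35.00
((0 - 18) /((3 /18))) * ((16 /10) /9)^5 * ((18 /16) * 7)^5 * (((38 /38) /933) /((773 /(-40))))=4840416 /150251875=0.03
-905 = -905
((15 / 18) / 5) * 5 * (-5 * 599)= -14975 / 6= -2495.83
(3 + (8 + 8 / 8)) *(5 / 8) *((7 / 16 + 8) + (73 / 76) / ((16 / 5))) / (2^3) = 159375 / 19456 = 8.19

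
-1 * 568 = -568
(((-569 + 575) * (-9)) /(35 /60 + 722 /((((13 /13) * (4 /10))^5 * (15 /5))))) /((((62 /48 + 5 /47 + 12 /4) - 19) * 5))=974592 /30969680105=0.00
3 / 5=0.60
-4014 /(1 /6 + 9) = -24084 /55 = -437.89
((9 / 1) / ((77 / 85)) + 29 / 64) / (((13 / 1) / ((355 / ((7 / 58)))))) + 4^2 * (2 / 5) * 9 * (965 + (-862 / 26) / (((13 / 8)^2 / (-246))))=44684072654131 / 189469280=235838.09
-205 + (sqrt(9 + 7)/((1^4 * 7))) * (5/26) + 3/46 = -857397/4186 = -204.82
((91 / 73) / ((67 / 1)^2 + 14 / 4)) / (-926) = -91 / 303684015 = -0.00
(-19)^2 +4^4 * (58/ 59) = 36147/ 59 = 612.66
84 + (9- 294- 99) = -300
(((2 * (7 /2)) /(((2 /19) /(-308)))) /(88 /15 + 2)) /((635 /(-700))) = 21506100 /7493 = 2870.16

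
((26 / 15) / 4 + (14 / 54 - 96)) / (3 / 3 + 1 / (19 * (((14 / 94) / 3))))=-3422489 / 73980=-46.26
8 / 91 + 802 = 72990 / 91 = 802.09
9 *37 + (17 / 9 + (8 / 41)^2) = 5067110 / 15129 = 334.93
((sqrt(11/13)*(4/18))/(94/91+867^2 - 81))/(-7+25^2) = 0.00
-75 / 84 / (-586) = 25 / 16408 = 0.00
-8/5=-1.60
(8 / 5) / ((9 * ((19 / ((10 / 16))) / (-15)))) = -5 / 57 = -0.09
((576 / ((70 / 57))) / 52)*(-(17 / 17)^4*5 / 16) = -513 / 182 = -2.82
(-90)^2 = 8100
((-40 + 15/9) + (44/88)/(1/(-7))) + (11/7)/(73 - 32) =-71971/1722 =-41.80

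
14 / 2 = 7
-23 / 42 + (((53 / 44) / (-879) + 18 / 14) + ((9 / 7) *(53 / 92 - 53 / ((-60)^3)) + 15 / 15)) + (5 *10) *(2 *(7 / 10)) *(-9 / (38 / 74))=-289708815940097 / 236619768000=-1224.36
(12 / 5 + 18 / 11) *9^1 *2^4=31968 / 55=581.24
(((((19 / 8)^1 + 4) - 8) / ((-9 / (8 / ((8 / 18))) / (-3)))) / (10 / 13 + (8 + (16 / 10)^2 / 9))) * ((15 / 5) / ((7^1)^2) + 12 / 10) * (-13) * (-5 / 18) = -50915475 / 10380944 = -4.90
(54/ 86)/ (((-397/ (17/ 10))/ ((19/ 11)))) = -0.00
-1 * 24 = -24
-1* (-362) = 362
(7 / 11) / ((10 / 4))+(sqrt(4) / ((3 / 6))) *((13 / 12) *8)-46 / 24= 7261 / 220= 33.00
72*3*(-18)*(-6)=23328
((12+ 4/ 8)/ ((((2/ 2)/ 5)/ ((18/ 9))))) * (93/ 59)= 11625/ 59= 197.03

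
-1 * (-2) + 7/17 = 41/17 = 2.41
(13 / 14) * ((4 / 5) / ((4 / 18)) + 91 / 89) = 26741 / 6230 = 4.29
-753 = -753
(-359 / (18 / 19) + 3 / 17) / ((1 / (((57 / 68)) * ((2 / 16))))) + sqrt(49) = -1813741 / 55488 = -32.69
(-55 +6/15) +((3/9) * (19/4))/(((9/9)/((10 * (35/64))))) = -88207/1920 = -45.94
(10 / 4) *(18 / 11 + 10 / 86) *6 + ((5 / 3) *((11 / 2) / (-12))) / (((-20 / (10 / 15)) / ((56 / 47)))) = 31596451 / 1200474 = 26.32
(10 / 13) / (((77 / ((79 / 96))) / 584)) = 28835 / 6006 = 4.80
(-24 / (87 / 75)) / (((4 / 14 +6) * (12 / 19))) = -3325 / 638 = -5.21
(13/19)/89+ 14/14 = 1704/1691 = 1.01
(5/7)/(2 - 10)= -5/56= -0.09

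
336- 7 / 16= 5369 / 16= 335.56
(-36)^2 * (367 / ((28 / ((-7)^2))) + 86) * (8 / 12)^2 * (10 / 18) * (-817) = -190393680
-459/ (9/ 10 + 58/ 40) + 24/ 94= -9168/ 47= -195.06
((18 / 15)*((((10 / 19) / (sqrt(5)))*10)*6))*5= 720*sqrt(5) / 19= 84.74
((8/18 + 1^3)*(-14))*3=-182/3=-60.67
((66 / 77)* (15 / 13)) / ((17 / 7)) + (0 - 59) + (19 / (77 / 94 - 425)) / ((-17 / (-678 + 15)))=-60.34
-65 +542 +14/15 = 7169/15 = 477.93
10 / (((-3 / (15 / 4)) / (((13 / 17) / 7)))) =-325 / 238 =-1.37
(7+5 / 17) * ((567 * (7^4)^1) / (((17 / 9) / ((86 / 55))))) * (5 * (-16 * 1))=-2090536947072 / 3179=-657608350.76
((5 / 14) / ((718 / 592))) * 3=2220 / 2513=0.88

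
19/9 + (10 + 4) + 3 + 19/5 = 1031/45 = 22.91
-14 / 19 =-0.74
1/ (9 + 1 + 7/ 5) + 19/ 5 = 1108/ 285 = 3.89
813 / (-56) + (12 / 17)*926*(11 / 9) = 784.38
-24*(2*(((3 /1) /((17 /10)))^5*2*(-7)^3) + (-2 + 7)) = 799980017160 /1419857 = 563422.95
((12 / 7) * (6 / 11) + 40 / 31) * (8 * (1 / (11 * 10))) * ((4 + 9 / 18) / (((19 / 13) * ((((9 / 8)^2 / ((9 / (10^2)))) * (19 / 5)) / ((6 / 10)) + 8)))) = 19888128 / 3873826495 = 0.01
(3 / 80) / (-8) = -3 / 640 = -0.00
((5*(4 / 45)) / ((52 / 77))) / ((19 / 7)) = 539 / 2223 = 0.24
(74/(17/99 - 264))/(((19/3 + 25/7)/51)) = -3923073/2716376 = -1.44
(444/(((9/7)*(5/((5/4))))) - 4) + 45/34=8533/102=83.66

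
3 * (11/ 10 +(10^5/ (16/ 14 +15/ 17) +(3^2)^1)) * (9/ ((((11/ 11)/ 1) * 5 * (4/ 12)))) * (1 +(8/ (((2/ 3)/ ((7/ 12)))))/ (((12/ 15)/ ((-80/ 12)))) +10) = -228169661697/ 6025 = -37870483.27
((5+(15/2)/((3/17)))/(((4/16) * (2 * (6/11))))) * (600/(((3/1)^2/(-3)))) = -104500/3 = -34833.33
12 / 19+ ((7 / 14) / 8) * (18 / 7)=843 / 1064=0.79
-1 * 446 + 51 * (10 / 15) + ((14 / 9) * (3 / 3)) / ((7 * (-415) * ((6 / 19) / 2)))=-4616498 / 11205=-412.00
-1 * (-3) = 3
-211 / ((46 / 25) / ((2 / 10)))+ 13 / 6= -1433 / 69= -20.77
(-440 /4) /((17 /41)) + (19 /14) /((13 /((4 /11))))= -4513864 /17017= -265.26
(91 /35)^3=2197 /125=17.58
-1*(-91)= 91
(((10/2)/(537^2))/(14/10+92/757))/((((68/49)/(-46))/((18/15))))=-4265695/9410730069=-0.00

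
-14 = -14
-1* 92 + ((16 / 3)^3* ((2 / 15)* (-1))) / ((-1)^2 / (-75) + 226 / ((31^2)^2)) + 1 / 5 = 1453.60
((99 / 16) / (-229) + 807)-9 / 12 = 2954001 / 3664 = 806.22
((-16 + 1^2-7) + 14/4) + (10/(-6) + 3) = -103/6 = -17.17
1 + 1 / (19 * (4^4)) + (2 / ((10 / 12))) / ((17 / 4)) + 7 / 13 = 11305041 / 5374720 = 2.10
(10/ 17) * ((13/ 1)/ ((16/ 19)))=1235/ 136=9.08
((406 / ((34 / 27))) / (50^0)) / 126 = 87 / 34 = 2.56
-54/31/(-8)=27/124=0.22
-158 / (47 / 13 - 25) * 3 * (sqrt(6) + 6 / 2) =120.79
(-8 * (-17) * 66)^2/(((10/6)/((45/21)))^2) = 6526054656/49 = 133184788.90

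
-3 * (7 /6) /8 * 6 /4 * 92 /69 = -7 /8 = -0.88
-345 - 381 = -726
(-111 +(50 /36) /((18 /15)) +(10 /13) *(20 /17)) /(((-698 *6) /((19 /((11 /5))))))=247011685 /1099551024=0.22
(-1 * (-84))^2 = 7056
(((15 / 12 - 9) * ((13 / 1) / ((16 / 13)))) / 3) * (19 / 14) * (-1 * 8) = 99541 / 336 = 296.25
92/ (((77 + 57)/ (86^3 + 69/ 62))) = 907017443/ 2077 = 436695.93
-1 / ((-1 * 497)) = 1 / 497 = 0.00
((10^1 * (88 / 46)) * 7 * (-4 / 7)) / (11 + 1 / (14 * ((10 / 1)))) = -246400 / 35443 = -6.95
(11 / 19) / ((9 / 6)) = 22 / 57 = 0.39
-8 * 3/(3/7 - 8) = 168/53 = 3.17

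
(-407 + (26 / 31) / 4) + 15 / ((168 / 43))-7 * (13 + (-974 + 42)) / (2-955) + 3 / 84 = -96822003 / 236344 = -409.67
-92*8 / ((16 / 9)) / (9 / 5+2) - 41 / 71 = -147749 / 1349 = -109.52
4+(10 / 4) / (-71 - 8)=627 / 158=3.97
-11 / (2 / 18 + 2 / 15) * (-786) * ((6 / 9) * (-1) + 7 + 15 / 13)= 3442680 / 13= 264821.54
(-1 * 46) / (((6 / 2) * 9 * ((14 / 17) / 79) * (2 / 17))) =-525113 / 378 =-1389.19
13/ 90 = 0.14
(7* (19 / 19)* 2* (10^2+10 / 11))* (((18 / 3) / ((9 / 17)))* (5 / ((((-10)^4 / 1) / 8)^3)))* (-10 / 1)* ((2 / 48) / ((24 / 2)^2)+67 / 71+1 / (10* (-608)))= -96867545453 / 250408125000000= -0.00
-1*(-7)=7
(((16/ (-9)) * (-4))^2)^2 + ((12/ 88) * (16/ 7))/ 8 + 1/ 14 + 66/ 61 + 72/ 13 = 2563.84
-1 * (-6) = 6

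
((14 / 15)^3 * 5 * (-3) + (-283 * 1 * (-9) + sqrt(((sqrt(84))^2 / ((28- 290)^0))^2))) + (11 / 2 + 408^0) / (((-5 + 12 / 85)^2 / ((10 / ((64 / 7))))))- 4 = 917600800153 / 350884800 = 2615.11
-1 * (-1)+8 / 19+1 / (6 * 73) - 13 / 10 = 2566 / 20805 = 0.12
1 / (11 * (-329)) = -1 / 3619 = -0.00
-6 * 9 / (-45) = 6 / 5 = 1.20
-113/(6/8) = -452/3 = -150.67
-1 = -1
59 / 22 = 2.68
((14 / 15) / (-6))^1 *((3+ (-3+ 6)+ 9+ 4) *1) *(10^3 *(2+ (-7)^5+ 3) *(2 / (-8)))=-111733300 / 9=-12414811.11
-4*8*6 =-192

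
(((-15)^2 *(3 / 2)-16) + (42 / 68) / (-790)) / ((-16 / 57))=-492221733 / 429760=-1145.34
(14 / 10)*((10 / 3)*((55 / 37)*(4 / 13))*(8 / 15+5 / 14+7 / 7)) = 17468 / 4329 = 4.04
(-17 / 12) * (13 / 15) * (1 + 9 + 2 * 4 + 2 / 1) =-221 / 9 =-24.56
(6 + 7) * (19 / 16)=247 / 16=15.44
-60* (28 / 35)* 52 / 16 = -156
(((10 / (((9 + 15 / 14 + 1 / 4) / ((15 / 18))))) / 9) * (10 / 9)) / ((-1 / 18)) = -14000 / 7803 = -1.79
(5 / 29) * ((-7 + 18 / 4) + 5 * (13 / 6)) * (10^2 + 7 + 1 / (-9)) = 120250 / 783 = 153.58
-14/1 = -14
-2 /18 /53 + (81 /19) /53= 710 /9063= 0.08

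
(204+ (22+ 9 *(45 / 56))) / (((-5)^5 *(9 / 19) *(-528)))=0.00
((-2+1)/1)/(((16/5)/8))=-5/2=-2.50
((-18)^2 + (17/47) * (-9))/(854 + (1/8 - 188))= 120600/250463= 0.48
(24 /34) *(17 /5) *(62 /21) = 248 /35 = 7.09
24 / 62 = 12 / 31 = 0.39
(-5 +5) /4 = 0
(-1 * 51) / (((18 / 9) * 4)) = -51 / 8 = -6.38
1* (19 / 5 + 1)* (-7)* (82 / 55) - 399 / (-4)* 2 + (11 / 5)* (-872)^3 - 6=-802296287207 / 550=-1458720522.19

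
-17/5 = -3.40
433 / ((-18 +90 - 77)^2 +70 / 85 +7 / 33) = 16.63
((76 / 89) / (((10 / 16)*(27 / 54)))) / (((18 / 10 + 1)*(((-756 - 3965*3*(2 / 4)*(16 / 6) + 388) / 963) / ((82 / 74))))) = -0.06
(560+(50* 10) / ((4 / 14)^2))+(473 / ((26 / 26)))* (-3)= 5266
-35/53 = -0.66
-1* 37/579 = -37/579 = -0.06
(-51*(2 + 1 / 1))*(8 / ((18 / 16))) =-1088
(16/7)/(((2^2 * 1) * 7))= 4/49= 0.08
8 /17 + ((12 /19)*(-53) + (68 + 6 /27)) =102382 /2907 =35.22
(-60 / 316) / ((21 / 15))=-75 / 553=-0.14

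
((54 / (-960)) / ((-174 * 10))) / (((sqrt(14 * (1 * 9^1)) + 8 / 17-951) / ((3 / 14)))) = -2472327 / 339191065606400-7803 * sqrt(14) / 339191065606400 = -0.00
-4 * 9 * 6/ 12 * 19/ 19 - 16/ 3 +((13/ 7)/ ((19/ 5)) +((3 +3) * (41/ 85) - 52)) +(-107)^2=385852634/ 33915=11377.05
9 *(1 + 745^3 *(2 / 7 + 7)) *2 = 379587147876 / 7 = 54226735410.86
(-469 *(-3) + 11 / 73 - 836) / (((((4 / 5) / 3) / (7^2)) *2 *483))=729645 / 6716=108.64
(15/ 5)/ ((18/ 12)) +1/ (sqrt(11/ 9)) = 2.90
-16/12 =-4/3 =-1.33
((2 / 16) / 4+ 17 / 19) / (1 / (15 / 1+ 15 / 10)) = 18579 / 1216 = 15.28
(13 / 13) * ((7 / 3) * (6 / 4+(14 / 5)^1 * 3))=23.10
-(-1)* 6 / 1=6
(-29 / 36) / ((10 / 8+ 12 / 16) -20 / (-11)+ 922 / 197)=-62843 / 662976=-0.09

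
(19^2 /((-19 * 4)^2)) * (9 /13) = 0.04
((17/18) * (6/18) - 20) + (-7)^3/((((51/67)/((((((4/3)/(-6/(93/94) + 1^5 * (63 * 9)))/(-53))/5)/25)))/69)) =-2080637848259/105755550750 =-19.67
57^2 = 3249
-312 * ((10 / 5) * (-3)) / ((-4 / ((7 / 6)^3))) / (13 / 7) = -2401 / 6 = -400.17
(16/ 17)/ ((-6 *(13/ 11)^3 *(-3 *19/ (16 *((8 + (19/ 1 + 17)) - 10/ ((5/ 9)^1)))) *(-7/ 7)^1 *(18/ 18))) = -340736/ 491283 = -0.69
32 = 32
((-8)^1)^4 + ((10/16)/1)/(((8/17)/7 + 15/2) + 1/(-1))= 25608787/6252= 4096.10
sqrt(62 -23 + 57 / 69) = 2 * sqrt(5267) / 23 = 6.31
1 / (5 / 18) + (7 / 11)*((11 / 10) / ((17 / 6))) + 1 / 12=4009 / 1020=3.93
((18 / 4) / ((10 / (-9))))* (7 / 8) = -567 / 160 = -3.54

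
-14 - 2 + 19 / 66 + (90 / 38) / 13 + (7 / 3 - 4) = -280339 / 16302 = -17.20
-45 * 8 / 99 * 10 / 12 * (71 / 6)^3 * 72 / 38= -17895550 / 1881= -9513.85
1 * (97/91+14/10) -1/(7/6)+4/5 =2.41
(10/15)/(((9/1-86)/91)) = -26/33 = -0.79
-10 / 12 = -5 / 6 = -0.83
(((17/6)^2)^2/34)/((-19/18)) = -1.80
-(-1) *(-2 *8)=-16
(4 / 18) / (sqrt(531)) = 2 * sqrt(59) / 1593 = 0.01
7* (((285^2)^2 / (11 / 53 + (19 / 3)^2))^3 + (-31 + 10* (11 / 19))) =4145196265238149585029042242559281837321 / 135153392648192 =30670308632415980295678140.00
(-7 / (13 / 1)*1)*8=-4.31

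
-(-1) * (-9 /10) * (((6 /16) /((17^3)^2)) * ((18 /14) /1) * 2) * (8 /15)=-81 /4224074575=-0.00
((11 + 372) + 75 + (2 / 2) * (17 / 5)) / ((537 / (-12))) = -9228 / 895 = -10.31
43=43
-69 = -69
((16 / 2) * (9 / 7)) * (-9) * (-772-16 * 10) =603936 / 7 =86276.57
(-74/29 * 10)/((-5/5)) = 740/29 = 25.52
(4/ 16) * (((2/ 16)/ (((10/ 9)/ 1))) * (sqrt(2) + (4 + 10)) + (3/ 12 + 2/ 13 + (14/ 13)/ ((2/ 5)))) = 9 * sqrt(2)/ 320 + 2429/ 2080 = 1.21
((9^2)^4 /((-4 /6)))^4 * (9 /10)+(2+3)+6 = 2503155504993241601315571986087609 /160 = 15644721906207760008222320000000.00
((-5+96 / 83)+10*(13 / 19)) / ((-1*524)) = -4729 / 826348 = -0.01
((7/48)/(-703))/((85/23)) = -161/2868240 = -0.00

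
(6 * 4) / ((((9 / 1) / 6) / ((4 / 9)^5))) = 0.28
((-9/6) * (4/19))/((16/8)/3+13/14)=-252/1273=-0.20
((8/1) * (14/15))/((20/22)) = 616/75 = 8.21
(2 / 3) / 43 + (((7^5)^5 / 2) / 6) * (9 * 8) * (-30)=-31139613348597264996738538 / 129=-241392351539513682145260.00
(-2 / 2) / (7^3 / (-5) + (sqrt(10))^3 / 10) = 25* sqrt(10) / 117399 + 1715 / 117399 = 0.02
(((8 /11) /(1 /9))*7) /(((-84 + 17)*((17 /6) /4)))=-12096 /12529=-0.97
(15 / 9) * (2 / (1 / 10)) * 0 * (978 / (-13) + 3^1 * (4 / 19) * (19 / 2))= 0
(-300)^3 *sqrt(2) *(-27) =729000000 *sqrt(2) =1030961686.97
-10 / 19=-0.53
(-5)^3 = -125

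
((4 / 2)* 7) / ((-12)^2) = 7 / 72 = 0.10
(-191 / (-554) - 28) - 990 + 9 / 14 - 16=-2003011 / 1939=-1033.01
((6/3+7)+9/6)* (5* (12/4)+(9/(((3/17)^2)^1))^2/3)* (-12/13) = -3509772/13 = -269982.46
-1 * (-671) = 671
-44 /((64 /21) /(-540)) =31185 /4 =7796.25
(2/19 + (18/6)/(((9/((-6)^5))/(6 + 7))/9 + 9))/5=7581598/86430145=0.09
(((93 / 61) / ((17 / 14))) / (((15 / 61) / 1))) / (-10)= -217 / 425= -0.51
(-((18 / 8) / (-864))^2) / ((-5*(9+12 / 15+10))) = 1 / 14598144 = 0.00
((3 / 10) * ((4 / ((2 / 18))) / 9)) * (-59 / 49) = -354 / 245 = -1.44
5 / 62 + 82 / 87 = 1.02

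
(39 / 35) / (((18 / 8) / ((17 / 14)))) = 442 / 735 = 0.60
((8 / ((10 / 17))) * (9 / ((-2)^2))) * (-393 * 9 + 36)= -535653 / 5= -107130.60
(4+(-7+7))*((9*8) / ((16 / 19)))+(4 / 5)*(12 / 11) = 18858 / 55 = 342.87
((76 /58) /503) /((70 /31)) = 589 /510545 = 0.00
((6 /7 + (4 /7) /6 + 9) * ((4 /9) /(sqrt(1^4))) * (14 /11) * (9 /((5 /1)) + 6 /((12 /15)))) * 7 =16492 /45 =366.49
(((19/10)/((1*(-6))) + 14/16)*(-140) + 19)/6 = -355/36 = -9.86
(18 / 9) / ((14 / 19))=19 / 7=2.71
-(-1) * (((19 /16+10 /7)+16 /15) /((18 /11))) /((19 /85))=1156969 /114912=10.07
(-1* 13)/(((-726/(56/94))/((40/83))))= 7280/1416063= 0.01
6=6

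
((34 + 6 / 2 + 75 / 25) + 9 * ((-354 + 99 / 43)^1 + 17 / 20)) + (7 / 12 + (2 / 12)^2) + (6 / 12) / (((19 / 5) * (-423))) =-21544269217 / 6911820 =-3117.02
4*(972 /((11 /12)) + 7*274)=131048 /11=11913.45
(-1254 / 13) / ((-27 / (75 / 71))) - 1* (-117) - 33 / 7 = 2249584 / 19383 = 116.06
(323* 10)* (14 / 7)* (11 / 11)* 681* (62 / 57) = 4785160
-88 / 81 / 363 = -0.00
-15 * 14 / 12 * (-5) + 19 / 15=2663 / 30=88.77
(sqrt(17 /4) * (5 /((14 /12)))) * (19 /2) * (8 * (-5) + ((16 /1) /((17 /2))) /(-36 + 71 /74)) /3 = -83866380 * sqrt(17) /308567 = -1120.63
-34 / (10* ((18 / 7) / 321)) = -12733 / 30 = -424.43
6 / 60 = 1 / 10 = 0.10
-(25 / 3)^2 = -69.44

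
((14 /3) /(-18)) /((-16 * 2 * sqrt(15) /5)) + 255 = 7 * sqrt(15) /2592 + 255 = 255.01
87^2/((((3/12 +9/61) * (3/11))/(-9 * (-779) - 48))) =47151569916/97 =486098658.93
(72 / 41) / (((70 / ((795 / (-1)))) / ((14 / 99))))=-1272 / 451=-2.82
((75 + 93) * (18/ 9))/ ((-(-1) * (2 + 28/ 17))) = 2856/ 31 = 92.13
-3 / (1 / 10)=-30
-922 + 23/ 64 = -58985/ 64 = -921.64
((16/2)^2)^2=4096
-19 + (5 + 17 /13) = -165 /13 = -12.69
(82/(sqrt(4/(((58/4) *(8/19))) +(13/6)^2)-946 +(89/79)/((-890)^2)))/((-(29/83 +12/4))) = 2523407584245000 *sqrt(161965)/16049783513751887097979 +415362981372582512700/16049783513751887097979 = 0.03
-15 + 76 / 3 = 31 / 3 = 10.33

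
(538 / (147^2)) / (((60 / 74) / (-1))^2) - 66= -641419039 / 9724050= -65.96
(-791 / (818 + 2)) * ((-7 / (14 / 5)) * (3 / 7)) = 339 / 328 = 1.03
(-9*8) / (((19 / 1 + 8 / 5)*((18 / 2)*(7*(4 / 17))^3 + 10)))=-884340 / 12704947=-0.07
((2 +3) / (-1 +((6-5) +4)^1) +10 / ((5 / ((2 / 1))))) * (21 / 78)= 147 / 104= 1.41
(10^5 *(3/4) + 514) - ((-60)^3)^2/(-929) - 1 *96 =46726063322/929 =50297161.81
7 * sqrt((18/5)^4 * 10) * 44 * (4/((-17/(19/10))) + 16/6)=18827424 * sqrt(10)/2125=28017.67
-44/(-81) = 44/81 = 0.54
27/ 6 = 4.50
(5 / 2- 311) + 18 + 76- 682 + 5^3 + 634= -275 / 2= -137.50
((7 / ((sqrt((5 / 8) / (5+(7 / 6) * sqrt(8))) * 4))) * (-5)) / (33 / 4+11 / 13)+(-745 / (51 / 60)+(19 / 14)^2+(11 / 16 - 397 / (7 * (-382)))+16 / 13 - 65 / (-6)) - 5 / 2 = -867.73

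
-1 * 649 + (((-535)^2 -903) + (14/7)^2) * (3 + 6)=2567285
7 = 7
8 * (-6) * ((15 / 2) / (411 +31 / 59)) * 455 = -241605 / 607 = -398.03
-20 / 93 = -0.22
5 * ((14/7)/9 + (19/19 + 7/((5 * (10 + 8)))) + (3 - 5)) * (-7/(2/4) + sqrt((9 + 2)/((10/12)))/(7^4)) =49 - sqrt(330)/3430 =48.99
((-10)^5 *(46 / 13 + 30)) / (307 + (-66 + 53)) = -21800000 / 1911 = -11407.64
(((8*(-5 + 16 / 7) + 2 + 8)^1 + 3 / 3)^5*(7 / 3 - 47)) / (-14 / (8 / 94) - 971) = -70664062500 / 12722899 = -5554.09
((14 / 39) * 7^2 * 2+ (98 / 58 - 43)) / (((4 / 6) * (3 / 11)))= -38137 / 1131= -33.72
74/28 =37/14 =2.64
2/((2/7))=7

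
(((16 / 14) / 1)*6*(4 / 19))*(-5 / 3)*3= -960 / 133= -7.22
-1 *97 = -97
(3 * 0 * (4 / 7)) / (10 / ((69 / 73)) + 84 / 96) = 0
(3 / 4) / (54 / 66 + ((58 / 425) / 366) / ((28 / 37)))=17966025 / 19611103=0.92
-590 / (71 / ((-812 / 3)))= 479080 / 213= 2249.20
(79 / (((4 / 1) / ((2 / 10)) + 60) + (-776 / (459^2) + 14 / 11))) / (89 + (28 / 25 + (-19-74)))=-508560525 / 1506722224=-0.34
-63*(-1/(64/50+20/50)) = 75/2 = 37.50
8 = 8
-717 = -717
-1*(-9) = 9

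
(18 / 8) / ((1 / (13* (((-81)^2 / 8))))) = 767637 / 32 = 23988.66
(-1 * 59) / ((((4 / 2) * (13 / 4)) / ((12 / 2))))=-54.46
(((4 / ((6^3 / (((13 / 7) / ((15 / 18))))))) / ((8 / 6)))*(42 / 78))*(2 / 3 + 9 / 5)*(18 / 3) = 37 / 150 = 0.25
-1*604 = -604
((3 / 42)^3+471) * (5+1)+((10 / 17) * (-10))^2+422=1301578851 / 396508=3282.60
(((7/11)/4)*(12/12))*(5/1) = 35/44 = 0.80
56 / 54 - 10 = -242 / 27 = -8.96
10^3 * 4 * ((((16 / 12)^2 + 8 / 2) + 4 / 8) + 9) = 550000 / 9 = 61111.11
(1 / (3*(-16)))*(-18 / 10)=3 / 80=0.04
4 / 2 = 2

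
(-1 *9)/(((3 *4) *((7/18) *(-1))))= 27/14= 1.93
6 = 6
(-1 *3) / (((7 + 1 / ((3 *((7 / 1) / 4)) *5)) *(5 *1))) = -63 / 739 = -0.09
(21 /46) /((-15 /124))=-434 /115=-3.77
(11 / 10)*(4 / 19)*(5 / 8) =11 / 76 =0.14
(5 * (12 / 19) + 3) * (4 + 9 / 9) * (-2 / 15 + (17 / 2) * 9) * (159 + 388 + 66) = 54770937 / 38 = 1441340.45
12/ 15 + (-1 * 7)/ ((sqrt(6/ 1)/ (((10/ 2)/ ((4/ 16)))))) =-56.35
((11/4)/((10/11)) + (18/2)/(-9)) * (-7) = -567/40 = -14.18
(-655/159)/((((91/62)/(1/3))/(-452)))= 18355720/43407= 422.87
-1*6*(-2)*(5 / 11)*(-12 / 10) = -72 / 11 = -6.55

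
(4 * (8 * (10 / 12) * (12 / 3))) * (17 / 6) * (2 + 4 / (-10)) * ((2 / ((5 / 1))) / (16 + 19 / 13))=113152 / 10215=11.08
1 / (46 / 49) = 49 / 46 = 1.07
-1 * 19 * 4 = -76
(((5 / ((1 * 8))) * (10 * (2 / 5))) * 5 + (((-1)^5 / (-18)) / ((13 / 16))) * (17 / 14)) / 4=20611 / 6552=3.15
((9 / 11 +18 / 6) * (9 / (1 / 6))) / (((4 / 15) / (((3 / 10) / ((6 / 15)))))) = 25515 / 44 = 579.89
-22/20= -11/10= -1.10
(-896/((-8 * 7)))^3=4096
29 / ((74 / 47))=1363 / 74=18.42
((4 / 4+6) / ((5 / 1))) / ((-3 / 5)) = -7 / 3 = -2.33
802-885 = -83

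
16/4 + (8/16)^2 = 17/4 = 4.25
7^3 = 343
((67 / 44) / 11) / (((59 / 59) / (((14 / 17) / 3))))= 469 / 12342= 0.04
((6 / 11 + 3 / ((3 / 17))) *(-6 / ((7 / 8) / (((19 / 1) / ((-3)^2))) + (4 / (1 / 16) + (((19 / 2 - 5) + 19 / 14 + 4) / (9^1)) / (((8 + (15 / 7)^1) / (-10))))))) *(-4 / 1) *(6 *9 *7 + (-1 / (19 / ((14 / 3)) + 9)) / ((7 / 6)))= 3457307680128 / 1375900933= 2512.76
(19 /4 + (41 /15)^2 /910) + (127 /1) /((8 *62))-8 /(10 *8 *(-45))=84908951 /16926000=5.02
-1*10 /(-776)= 0.01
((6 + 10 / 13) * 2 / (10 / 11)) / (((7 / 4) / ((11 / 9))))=42592 / 4095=10.40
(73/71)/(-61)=-73/4331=-0.02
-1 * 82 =-82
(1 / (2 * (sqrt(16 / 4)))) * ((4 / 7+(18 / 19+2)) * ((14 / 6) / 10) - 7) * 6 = -9.27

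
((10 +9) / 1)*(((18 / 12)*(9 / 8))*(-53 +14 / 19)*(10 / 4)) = -134055 / 32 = -4189.22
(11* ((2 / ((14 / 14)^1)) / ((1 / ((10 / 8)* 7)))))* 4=770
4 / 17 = 0.24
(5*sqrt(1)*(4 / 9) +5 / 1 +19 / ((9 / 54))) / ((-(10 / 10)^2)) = -1091 / 9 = -121.22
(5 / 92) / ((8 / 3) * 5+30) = 3 / 2392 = 0.00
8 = 8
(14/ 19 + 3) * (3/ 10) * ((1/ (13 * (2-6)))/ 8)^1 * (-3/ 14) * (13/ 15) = 213/ 425600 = 0.00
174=174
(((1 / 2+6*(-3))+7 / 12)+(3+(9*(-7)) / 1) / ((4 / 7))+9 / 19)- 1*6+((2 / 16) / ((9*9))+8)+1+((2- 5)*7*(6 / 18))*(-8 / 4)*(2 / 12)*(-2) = -1515707 / 12312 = -123.11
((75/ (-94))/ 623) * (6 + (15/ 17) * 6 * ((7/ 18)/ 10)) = -15825/ 1991108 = -0.01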